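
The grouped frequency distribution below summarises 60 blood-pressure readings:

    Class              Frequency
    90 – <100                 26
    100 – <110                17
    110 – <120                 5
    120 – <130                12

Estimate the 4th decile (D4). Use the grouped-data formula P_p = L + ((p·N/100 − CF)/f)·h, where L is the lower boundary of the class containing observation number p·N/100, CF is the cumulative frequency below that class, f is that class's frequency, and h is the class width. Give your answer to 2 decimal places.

99.23

N = 60; target position k = 40/100 · 60 = 24.
Cumulative frequencies: 26, 43, 48, 60.
Observation 24 falls in the class 90 – <100.
L = 90, CF = 0, f = 26, h = 10.
P40 = 90 + ((24 − 0)/26)·10 = 90 + 9.23077 = 99.2308.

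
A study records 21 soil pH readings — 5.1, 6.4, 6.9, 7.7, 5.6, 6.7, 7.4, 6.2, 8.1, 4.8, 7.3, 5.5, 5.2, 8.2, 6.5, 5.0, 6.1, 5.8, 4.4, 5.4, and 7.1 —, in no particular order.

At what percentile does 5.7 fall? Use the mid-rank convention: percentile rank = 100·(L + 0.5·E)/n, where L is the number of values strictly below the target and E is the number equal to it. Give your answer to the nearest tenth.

Sorted: 4.4, 4.8, 5.0, 5.1, 5.2, 5.4, 5.5, 5.6, 5.8, 6.1, 6.2, 6.4, 6.5, 6.7, 6.9, 7.1, 7.3, 7.4, 7.7, 8.1, 8.2.
Count below 5.7: L = 8; count equal: E = 0; n = 21.
Percentile rank = 100·(8 + 0.5·0)/21 = 100·8/21 = 38.1.

38.1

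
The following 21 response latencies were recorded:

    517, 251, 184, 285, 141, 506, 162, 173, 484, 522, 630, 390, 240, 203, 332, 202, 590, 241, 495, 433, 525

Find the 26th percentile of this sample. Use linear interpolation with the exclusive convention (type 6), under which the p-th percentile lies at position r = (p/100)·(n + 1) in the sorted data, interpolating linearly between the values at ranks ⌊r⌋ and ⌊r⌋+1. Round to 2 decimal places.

202.72

Sorted: 141, 162, 173, 184, 202, 203, 240, 241, 251, 285, 332, 390, 433, 484, 495, 506, 517, 522, 525, 590, 630.
n = 21.
r = (26/100)·(21 + 1) = 5.72.
Rank 5 is 202 and rank 6 is 203.
Interpolate: 202 + 0.72·(203 − 202) = 202 + 0.72·1 = 202.72.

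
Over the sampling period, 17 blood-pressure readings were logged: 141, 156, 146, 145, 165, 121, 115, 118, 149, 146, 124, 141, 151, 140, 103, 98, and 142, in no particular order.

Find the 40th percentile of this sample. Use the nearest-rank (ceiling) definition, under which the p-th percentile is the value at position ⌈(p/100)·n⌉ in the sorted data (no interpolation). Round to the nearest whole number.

140

Sorted: 98, 103, 115, 118, 121, 124, 140, 141, 141, 142, 145, 146, 146, 149, 151, 156, 165.
n = 17.
Position = ⌈40/100 · 17⌉ = ⌈6.8⌉ = 7.
The value at rank 7 is 140.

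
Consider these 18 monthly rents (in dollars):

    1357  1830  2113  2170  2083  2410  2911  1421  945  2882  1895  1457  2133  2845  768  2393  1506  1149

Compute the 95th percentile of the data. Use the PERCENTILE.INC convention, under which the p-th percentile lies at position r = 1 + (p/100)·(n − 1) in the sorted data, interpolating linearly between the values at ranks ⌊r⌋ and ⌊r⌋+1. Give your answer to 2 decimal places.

Sorted: 768, 945, 1149, 1357, 1421, 1457, 1506, 1830, 1895, 2083, 2113, 2133, 2170, 2393, 2410, 2845, 2882, 2911.
n = 18.
r = 1 + (95/100)·(18 − 1) = 1 + 16.15 = 17.15.
Rank 17 is 2882 and rank 18 is 2911.
Interpolate: 2882 + 0.15·(2911 − 2882) = 2882 + 0.15·29 = 2886.35.

2886.35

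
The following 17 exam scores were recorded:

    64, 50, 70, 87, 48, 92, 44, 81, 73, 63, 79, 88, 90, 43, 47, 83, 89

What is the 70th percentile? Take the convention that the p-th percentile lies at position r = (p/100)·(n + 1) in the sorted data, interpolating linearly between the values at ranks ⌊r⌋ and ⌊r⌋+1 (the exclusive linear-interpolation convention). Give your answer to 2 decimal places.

85.40

Sorted: 43, 44, 47, 48, 50, 63, 64, 70, 73, 79, 81, 83, 87, 88, 89, 90, 92.
n = 17.
r = (70/100)·(17 + 1) = 12.6.
Rank 12 is 83 and rank 13 is 87.
Interpolate: 83 + 0.6·(87 − 83) = 83 + 0.6·4 = 85.4.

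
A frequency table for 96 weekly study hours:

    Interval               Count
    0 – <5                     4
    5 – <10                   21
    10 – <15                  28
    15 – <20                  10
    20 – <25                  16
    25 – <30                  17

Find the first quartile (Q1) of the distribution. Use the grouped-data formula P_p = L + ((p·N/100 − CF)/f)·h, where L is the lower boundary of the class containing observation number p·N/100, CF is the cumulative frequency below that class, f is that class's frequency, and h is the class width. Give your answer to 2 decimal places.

N = 96; target position k = 25/100 · 96 = 24.
Cumulative frequencies: 4, 25, 53, 63, 79, 96.
Observation 24 falls in the class 5 – <10.
L = 5, CF = 4, f = 21, h = 5.
P25 = 5 + ((24 − 4)/21)·5 = 5 + 4.7619 = 9.7619.

9.76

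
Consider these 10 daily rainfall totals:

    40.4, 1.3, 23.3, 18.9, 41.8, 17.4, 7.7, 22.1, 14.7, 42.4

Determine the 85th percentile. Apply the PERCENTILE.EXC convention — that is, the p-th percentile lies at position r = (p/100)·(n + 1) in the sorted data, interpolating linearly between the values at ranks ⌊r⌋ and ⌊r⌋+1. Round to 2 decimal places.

Sorted: 1.3, 7.7, 14.7, 17.4, 18.9, 22.1, 23.3, 40.4, 41.8, 42.4.
n = 10.
r = (85/100)·(10 + 1) = 9.35.
Rank 9 is 41.8 and rank 10 is 42.4.
Interpolate: 41.8 + 0.35·(42.4 − 41.8) = 41.8 + 0.35·0.6 = 42.01.

42.01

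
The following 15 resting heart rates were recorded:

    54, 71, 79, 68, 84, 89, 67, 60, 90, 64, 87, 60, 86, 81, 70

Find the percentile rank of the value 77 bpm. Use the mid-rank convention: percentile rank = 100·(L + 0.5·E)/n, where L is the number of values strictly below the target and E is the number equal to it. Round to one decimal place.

Sorted: 54, 60, 60, 64, 67, 68, 70, 71, 79, 81, 84, 86, 87, 89, 90.
Count below 77: L = 8; count equal: E = 0; n = 15.
Percentile rank = 100·(8 + 0.5·0)/15 = 100·8/15 = 53.33.

53.3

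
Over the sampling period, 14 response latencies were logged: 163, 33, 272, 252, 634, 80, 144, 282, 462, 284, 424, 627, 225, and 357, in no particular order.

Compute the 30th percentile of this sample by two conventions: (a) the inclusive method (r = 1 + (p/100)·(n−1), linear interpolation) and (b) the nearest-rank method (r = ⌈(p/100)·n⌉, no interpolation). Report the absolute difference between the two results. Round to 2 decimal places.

6.20

Sorted: 33, 80, 144, 163, 225, 252, 272, 282, 284, 357, 424, 462, 627, 634.
n = 14.
(a) r = 4.9; between ranks 4 (163) and 5 (225): 218.8.
(b) the nearest-rank method: rank 5 → 225.
|218.8 − 225| = 6.2.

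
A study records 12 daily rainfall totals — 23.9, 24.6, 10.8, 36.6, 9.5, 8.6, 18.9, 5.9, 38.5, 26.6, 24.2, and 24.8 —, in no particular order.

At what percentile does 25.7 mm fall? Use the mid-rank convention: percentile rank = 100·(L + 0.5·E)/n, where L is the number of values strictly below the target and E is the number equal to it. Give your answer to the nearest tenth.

75.0

Sorted: 5.9, 8.6, 9.5, 10.8, 18.9, 23.9, 24.2, 24.6, 24.8, 26.6, 36.6, 38.5.
Count below 25.7: L = 9; count equal: E = 0; n = 12.
Percentile rank = 100·(9 + 0.5·0)/12 = 100·9/12 = 75.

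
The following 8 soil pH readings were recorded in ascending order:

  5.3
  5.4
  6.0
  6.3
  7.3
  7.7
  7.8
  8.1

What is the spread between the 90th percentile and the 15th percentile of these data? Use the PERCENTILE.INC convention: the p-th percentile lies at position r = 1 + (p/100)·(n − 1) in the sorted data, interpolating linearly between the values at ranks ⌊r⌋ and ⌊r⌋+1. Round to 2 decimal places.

2.46

n = 8.
P15: r = 2.05; ranks 2–3 are 5.4, 6.0; interpolating gives 5.43.
P90: r = 7.3; ranks 7–8 are 7.8, 8.1; interpolating gives 7.89.
Difference: 7.89 − 5.43 = 2.46.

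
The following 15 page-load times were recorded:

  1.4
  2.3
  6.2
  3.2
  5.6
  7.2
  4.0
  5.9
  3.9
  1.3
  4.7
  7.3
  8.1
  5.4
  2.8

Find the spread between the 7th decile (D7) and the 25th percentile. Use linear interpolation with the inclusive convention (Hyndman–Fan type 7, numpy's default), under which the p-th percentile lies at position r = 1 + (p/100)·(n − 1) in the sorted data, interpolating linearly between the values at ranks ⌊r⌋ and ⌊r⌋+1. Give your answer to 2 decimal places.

Sorted: 1.3, 1.4, 2.3, 2.8, 3.2, 3.9, 4.0, 4.7, 5.4, 5.6, 5.9, 6.2, 7.2, 7.3, 8.1.
n = 15.
P25: r = 4.5; ranks 4–5 are 2.8, 3.2; interpolating gives 3.
P70: r = 10.8; ranks 10–11 are 5.6, 5.9; interpolating gives 5.84.
Difference: 5.84 − 3 = 2.84.

2.84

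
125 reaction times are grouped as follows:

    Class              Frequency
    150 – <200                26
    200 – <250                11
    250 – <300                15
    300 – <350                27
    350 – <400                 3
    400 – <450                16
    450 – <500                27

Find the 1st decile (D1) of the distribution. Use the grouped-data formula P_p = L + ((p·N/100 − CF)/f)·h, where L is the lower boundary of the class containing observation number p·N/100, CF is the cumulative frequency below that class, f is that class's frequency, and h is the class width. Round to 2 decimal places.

N = 125; target position k = 10/100 · 125 = 12.5.
Cumulative frequencies: 26, 37, 52, 79, 82, 98, 125.
Observation 12.5 falls in the class 150 – <200.
L = 150, CF = 0, f = 26, h = 50.
P10 = 150 + ((12.5 − 0)/26)·50 = 150 + 24.0385 = 174.038.

174.04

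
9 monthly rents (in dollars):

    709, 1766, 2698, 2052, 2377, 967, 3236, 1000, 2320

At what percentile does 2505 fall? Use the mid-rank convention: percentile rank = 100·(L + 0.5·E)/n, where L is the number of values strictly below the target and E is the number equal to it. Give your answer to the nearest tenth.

Sorted: 709, 967, 1000, 1766, 2052, 2320, 2377, 2698, 3236.
Count below 2505: L = 7; count equal: E = 0; n = 9.
Percentile rank = 100·(7 + 0.5·0)/9 = 100·7/9 = 77.78.

77.8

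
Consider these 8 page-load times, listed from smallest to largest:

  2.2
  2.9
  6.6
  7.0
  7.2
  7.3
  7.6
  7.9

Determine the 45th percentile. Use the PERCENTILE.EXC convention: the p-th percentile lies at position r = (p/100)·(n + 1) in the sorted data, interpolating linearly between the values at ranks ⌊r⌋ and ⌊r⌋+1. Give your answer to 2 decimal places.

n = 8.
r = (45/100)·(8 + 1) = 4.05.
Rank 4 is 7.0 and rank 5 is 7.2.
Interpolate: 7.0 + 0.05·(7.2 − 7.0) = 7.0 + 0.05·0.2 = 7.01.

7.01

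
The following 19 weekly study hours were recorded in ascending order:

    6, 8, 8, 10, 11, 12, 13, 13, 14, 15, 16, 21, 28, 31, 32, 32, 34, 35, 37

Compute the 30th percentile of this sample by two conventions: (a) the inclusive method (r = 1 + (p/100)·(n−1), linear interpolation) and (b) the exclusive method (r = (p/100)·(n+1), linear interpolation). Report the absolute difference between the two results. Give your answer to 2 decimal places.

0.40

n = 19.
(a) r = 6.4; between ranks 6 (12) and 7 (13): 12.4.
(b) r = 6 → value at rank 6 = 12.
|12.4 − 12| = 0.4.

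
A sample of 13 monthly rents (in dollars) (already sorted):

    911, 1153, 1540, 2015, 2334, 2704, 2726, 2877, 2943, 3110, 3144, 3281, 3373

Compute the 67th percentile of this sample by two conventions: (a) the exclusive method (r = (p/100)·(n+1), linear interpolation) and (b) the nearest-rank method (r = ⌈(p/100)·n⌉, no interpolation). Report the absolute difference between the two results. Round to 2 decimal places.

63.46

n = 13.
(a) r = 9.38; between ranks 9 (2943) and 10 (3110): 3006.46.
(b) the nearest-rank method: rank 9 → 2943.
|3006.46 − 2943| = 63.46.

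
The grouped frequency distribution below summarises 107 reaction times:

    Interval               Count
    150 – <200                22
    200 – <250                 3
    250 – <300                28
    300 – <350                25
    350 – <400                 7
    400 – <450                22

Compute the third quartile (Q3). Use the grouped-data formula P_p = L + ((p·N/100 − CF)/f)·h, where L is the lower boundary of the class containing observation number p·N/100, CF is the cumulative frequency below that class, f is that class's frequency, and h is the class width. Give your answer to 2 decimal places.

366.07

N = 107; target position k = 75/100 · 107 = 80.25.
Cumulative frequencies: 22, 25, 53, 78, 85, 107.
Observation 80.25 falls in the class 350 – <400.
L = 350, CF = 78, f = 7, h = 50.
P75 = 350 + ((80.25 − 78)/7)·50 = 350 + 16.0714 = 366.071.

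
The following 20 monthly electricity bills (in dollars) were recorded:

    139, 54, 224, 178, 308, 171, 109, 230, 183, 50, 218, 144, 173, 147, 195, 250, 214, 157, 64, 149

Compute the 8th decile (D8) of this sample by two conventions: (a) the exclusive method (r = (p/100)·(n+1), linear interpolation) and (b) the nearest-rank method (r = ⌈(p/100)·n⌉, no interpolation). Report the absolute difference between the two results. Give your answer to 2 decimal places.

Sorted: 50, 54, 64, 109, 139, 144, 147, 149, 157, 171, 173, 178, 183, 195, 214, 218, 224, 230, 250, 308.
n = 20.
(a) r = 16.8; between ranks 16 (218) and 17 (224): 222.8.
(b) the nearest-rank method: rank 16 → 218.
|222.8 − 218| = 4.8.

4.80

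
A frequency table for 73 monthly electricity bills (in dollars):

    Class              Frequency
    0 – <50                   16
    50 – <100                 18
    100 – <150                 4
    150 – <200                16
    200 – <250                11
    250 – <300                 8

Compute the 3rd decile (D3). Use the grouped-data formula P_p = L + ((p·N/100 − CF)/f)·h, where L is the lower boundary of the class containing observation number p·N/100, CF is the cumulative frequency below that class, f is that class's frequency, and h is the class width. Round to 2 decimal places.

66.39

N = 73; target position k = 30/100 · 73 = 21.9.
Cumulative frequencies: 16, 34, 38, 54, 65, 73.
Observation 21.9 falls in the class 50 – <100.
L = 50, CF = 16, f = 18, h = 50.
P30 = 50 + ((21.9 − 16)/18)·50 = 50 + 16.3889 = 66.3889.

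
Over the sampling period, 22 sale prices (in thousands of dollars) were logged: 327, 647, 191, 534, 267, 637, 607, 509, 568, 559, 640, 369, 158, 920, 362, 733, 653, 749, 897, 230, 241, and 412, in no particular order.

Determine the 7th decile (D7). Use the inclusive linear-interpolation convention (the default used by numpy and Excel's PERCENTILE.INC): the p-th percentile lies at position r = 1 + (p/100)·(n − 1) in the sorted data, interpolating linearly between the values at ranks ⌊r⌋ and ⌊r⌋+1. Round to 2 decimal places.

639.10

Sorted: 158, 191, 230, 241, 267, 327, 362, 369, 412, 509, 534, 559, 568, 607, 637, 640, 647, 653, 733, 749, 897, 920.
n = 22.
r = 1 + (70/100)·(22 − 1) = 1 + 14.7 = 15.7.
Rank 15 is 637 and rank 16 is 640.
Interpolate: 637 + 0.7·(640 − 637) = 637 + 0.7·3 = 639.1.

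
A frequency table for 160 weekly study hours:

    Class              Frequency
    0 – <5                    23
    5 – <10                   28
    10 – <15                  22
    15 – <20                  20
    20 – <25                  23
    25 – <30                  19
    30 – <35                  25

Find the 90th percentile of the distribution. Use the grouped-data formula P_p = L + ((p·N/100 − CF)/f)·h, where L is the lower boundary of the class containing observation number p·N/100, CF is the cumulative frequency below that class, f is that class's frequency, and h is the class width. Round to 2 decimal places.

31.80

N = 160; target position k = 90/100 · 160 = 144.
Cumulative frequencies: 23, 51, 73, 93, 116, 135, 160.
Observation 144 falls in the class 30 – <35.
L = 30, CF = 135, f = 25, h = 5.
P90 = 30 + ((144 − 135)/25)·5 = 30 + 1.8 = 31.8.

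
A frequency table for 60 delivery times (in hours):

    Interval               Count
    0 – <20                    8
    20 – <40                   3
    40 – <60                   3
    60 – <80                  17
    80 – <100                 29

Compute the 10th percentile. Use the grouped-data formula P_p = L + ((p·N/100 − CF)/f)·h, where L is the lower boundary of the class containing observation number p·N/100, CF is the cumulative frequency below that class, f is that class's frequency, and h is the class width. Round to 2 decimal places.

15.00

N = 60; target position k = 10/100 · 60 = 6.
Cumulative frequencies: 8, 11, 14, 31, 60.
Observation 6 falls in the class 0 – <20.
L = 0, CF = 0, f = 8, h = 20.
P10 = 0 + ((6 − 0)/8)·20 = 0 + 15 = 15.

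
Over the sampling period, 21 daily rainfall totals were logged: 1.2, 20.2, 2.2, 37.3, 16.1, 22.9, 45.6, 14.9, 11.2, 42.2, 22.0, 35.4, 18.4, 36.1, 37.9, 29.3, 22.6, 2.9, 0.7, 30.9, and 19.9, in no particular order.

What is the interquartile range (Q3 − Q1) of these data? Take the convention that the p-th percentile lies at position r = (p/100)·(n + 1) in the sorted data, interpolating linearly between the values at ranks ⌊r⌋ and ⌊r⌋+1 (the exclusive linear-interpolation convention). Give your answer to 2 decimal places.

Sorted: 0.7, 1.2, 2.2, 2.9, 11.2, 14.9, 16.1, 18.4, 19.9, 20.2, 22.0, 22.6, 22.9, 29.3, 30.9, 35.4, 36.1, 37.3, 37.9, 42.2, 45.6.
n = 21.
P25: r = 5.5; ranks 5–6 are 11.2, 14.9; interpolating gives 13.05.
P75: r = 16.5; ranks 16–17 are 35.4, 36.1; interpolating gives 35.75.
Difference: 35.75 − 13.05 = 22.7.

22.70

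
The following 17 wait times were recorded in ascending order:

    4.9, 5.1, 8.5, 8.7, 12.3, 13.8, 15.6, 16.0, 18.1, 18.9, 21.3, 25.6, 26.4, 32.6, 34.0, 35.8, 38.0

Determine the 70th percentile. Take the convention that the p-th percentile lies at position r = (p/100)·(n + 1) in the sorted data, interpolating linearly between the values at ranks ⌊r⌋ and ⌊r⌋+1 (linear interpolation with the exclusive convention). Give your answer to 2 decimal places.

26.08

n = 17.
r = (70/100)·(17 + 1) = 12.6.
Rank 12 is 25.6 and rank 13 is 26.4.
Interpolate: 25.6 + 0.6·(26.4 − 25.6) = 25.6 + 0.6·0.8 = 26.08.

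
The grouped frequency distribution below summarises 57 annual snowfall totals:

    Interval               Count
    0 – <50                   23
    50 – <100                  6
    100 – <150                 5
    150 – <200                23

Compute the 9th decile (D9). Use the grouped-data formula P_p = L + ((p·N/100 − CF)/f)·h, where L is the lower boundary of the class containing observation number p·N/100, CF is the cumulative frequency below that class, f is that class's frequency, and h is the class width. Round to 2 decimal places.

N = 57; target position k = 90/100 · 57 = 51.3.
Cumulative frequencies: 23, 29, 34, 57.
Observation 51.3 falls in the class 150 – <200.
L = 150, CF = 34, f = 23, h = 50.
P90 = 150 + ((51.3 − 34)/23)·50 = 150 + 37.6087 = 187.609.

187.61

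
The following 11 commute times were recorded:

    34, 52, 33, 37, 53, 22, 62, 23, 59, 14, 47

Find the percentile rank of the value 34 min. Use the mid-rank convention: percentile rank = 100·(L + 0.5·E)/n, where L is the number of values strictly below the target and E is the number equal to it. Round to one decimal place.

40.9

Sorted: 14, 22, 23, 33, 34, 37, 47, 52, 53, 59, 62.
Count below 34: L = 4; count equal: E = 1; n = 11.
Percentile rank = 100·(4 + 0.5·1)/11 = 100·4.5/11 = 40.91.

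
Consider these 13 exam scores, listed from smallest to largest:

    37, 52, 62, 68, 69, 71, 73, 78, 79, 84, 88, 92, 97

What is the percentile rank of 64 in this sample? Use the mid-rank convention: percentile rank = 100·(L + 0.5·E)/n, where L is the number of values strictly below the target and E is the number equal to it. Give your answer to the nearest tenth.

23.1

Count below 64: L = 3; count equal: E = 0; n = 13.
Percentile rank = 100·(3 + 0.5·0)/13 = 100·3/13 = 23.08.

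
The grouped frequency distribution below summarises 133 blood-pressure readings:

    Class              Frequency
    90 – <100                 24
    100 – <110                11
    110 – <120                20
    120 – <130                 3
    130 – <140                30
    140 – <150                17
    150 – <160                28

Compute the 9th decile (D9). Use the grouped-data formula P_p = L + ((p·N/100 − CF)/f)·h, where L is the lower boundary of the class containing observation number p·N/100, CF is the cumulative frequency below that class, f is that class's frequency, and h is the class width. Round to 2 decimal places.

155.25

N = 133; target position k = 90/100 · 133 = 119.7.
Cumulative frequencies: 24, 35, 55, 58, 88, 105, 133.
Observation 119.7 falls in the class 150 – <160.
L = 150, CF = 105, f = 28, h = 10.
P90 = 150 + ((119.7 − 105)/28)·10 = 150 + 5.25 = 155.25.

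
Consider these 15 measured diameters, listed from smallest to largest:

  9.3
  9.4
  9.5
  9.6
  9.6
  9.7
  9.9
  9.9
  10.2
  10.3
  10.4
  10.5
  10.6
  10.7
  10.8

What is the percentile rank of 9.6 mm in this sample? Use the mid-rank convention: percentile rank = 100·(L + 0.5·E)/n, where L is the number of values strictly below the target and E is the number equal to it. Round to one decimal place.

Count below 9.6: L = 3; count equal: E = 2; n = 15.
Percentile rank = 100·(3 + 0.5·2)/15 = 100·4/15 = 26.67.

26.7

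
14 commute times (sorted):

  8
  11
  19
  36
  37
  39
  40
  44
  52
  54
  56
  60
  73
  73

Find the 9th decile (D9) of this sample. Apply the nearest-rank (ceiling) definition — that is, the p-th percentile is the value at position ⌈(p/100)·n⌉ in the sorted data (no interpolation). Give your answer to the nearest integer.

73

n = 14.
Position = ⌈90/100 · 14⌉ = ⌈12.6⌉ = 13.
The value at rank 13 is 73.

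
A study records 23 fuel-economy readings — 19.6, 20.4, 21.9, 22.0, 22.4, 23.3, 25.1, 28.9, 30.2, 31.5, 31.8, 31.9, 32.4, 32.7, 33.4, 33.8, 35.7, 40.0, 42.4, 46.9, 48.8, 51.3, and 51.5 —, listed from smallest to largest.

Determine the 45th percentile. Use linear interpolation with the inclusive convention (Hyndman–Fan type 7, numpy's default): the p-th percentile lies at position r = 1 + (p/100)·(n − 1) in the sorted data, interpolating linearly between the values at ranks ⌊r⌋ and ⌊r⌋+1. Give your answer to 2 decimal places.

31.77

n = 23.
r = 1 + (45/100)·(23 − 1) = 1 + 9.9 = 10.9.
Rank 10 is 31.5 and rank 11 is 31.8.
Interpolate: 31.5 + 0.9·(31.8 − 31.5) = 31.5 + 0.9·0.3 = 31.77.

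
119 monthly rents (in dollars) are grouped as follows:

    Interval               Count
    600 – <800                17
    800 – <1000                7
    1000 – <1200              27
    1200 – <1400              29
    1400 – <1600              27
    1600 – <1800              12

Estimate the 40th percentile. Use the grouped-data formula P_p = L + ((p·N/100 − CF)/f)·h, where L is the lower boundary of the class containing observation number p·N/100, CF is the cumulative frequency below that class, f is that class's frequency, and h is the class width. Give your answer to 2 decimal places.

N = 119; target position k = 40/100 · 119 = 47.6.
Cumulative frequencies: 17, 24, 51, 80, 107, 119.
Observation 47.6 falls in the class 1000 – <1200.
L = 1000, CF = 24, f = 27, h = 200.
P40 = 1000 + ((47.6 − 24)/27)·200 = 1000 + 174.815 = 1174.81.

1174.81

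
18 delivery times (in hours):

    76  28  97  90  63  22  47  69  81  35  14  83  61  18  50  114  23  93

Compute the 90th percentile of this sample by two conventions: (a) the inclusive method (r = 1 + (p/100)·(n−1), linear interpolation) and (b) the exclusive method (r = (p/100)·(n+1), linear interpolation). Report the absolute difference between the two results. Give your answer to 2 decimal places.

Sorted: 14, 18, 22, 23, 28, 35, 47, 50, 61, 63, 69, 76, 81, 83, 90, 93, 97, 114.
n = 18.
(a) r = 16.3; between ranks 16 (93) and 17 (97): 94.2.
(b) r = 17.1; between ranks 17 (97) and 18 (114): 98.7.
|94.2 − 98.7| = 4.5.

4.50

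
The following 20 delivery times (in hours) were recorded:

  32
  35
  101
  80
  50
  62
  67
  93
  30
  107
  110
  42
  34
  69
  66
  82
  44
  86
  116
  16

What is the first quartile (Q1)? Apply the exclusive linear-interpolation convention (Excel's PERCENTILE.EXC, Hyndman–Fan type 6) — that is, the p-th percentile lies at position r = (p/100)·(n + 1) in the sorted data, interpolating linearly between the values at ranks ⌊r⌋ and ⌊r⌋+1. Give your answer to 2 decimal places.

Sorted: 16, 30, 32, 34, 35, 42, 44, 50, 62, 66, 67, 69, 80, 82, 86, 93, 101, 107, 110, 116.
n = 20.
r = (25/100)·(20 + 1) = 5.25.
Rank 5 is 35 and rank 6 is 42.
Interpolate: 35 + 0.25·(42 − 35) = 35 + 0.25·7 = 36.75.

36.75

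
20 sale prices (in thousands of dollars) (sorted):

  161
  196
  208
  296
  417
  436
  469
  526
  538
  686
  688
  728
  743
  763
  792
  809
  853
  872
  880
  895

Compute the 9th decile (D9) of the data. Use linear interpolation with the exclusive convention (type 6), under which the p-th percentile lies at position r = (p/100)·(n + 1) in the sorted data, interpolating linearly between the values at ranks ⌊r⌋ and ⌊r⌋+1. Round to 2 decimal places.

n = 20.
r = (90/100)·(20 + 1) = 18.9.
Rank 18 is 872 and rank 19 is 880.
Interpolate: 872 + 0.9·(880 − 872) = 872 + 0.9·8 = 879.2.

879.20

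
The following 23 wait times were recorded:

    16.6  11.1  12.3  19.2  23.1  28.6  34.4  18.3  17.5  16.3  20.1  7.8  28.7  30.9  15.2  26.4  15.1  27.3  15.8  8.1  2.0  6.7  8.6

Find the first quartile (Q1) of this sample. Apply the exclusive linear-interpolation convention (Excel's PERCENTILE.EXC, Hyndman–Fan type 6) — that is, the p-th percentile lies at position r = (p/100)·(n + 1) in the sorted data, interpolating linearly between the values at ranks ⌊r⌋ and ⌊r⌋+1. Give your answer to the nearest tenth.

11.1

Sorted: 2.0, 6.7, 7.8, 8.1, 8.6, 11.1, 12.3, 15.1, 15.2, 15.8, 16.3, 16.6, 17.5, 18.3, 19.2, 20.1, 23.1, 26.4, 27.3, 28.6, 28.7, 30.9, 34.4.
n = 23.
r = (25/100)·(23 + 1) = 6.
r is an integer, so P25 is the value at rank 6: 11.1.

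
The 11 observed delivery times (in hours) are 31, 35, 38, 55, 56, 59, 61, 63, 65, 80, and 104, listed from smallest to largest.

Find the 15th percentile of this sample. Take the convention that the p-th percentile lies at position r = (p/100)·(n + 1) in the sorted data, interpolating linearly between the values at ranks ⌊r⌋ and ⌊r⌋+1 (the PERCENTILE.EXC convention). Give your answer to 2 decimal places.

34.20

n = 11.
r = (15/100)·(11 + 1) = 1.8.
Rank 1 is 31 and rank 2 is 35.
Interpolate: 31 + 0.8·(35 − 31) = 31 + 0.8·4 = 34.2.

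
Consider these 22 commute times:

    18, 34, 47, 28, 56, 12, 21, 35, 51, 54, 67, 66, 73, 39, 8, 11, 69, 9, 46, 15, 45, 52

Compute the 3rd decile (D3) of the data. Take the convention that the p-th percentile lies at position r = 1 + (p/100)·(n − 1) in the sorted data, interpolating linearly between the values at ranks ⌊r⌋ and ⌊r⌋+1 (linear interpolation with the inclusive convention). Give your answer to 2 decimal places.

23.10

Sorted: 8, 9, 11, 12, 15, 18, 21, 28, 34, 35, 39, 45, 46, 47, 51, 52, 54, 56, 66, 67, 69, 73.
n = 22.
r = 1 + (30/100)·(22 − 1) = 1 + 6.3 = 7.3.
Rank 7 is 21 and rank 8 is 28.
Interpolate: 21 + 0.3·(28 − 21) = 21 + 0.3·7 = 23.1.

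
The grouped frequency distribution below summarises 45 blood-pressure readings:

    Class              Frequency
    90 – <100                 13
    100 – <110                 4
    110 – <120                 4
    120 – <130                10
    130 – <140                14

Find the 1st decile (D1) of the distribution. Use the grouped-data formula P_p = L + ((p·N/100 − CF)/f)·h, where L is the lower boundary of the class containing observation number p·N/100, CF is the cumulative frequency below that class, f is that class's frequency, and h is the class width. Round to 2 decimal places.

N = 45; target position k = 10/100 · 45 = 4.5.
Cumulative frequencies: 13, 17, 21, 31, 45.
Observation 4.5 falls in the class 90 – <100.
L = 90, CF = 0, f = 13, h = 10.
P10 = 90 + ((4.5 − 0)/13)·10 = 90 + 3.46154 = 93.4615.

93.46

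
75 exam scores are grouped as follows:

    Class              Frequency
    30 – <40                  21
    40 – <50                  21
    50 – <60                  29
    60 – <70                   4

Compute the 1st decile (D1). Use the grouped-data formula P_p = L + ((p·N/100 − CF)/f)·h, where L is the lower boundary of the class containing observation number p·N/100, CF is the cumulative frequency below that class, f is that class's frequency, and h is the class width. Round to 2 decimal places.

33.57

N = 75; target position k = 10/100 · 75 = 7.5.
Cumulative frequencies: 21, 42, 71, 75.
Observation 7.5 falls in the class 30 – <40.
L = 30, CF = 0, f = 21, h = 10.
P10 = 30 + ((7.5 − 0)/21)·10 = 30 + 3.57143 = 33.5714.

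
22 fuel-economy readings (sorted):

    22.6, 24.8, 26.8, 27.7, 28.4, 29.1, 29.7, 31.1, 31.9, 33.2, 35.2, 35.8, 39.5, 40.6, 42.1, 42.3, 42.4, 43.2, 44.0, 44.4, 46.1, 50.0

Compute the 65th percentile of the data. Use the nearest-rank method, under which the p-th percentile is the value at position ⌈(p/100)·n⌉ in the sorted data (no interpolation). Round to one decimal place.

42.1

n = 22.
Position = ⌈65/100 · 22⌉ = ⌈14.3⌉ = 15.
The value at rank 15 is 42.1.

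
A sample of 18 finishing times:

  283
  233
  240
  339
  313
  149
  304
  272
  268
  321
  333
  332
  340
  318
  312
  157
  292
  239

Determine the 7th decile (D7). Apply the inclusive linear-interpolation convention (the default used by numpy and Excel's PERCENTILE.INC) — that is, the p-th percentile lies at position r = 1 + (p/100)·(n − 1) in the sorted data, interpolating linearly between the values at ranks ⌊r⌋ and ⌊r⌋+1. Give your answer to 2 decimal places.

317.50

Sorted: 149, 157, 233, 239, 240, 268, 272, 283, 292, 304, 312, 313, 318, 321, 332, 333, 339, 340.
n = 18.
r = 1 + (70/100)·(18 − 1) = 1 + 11.9 = 12.9.
Rank 12 is 313 and rank 13 is 318.
Interpolate: 313 + 0.9·(318 − 313) = 313 + 0.9·5 = 317.5.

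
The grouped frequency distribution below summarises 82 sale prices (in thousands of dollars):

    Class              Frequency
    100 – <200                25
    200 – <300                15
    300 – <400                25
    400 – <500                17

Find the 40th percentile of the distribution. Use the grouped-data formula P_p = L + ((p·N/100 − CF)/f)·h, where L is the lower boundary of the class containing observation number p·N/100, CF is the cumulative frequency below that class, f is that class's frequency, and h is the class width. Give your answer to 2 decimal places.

252.00

N = 82; target position k = 40/100 · 82 = 32.8.
Cumulative frequencies: 25, 40, 65, 82.
Observation 32.8 falls in the class 200 – <300.
L = 200, CF = 25, f = 15, h = 100.
P40 = 200 + ((32.8 − 25)/15)·100 = 200 + 52 = 252.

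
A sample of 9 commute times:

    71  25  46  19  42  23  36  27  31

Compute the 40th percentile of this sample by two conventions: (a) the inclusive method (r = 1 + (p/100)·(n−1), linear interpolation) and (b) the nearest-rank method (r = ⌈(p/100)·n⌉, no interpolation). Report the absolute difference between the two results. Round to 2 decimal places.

Sorted: 19, 23, 25, 27, 31, 36, 42, 46, 71.
n = 9.
(a) r = 4.2; between ranks 4 (27) and 5 (31): 27.8.
(b) the nearest-rank method: rank 4 → 27.
|27.8 − 27| = 0.8.

0.80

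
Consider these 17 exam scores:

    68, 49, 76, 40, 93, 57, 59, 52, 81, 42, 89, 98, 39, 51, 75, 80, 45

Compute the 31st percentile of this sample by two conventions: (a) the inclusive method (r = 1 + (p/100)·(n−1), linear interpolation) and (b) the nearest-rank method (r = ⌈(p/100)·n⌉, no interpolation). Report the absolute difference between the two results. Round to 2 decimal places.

Sorted: 39, 40, 42, 45, 49, 51, 52, 57, 59, 68, 75, 76, 80, 81, 89, 93, 98.
n = 17.
(a) r = 5.96; between ranks 5 (49) and 6 (51): 50.92.
(b) the nearest-rank method: rank 6 → 51.
|50.92 − 51| = 0.08.

0.08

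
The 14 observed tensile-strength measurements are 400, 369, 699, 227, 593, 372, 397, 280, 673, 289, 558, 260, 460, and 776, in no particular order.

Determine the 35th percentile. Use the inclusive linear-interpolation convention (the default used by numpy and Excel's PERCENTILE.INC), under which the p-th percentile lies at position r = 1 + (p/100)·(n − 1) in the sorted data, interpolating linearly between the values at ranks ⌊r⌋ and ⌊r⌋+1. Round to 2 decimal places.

Sorted: 227, 260, 280, 289, 369, 372, 397, 400, 460, 558, 593, 673, 699, 776.
n = 14.
r = 1 + (35/100)·(14 − 1) = 1 + 4.55 = 5.55.
Rank 5 is 369 and rank 6 is 372.
Interpolate: 369 + 0.55·(372 − 369) = 369 + 0.55·3 = 370.65.

370.65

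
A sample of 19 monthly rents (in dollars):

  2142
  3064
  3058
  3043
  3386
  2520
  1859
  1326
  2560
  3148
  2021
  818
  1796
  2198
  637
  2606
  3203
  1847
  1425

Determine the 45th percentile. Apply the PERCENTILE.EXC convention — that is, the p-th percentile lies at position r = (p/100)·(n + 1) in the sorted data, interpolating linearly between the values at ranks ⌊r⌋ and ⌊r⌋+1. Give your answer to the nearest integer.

Sorted: 637, 818, 1326, 1425, 1796, 1847, 1859, 2021, 2142, 2198, 2520, 2560, 2606, 3043, 3058, 3064, 3148, 3203, 3386.
n = 19.
r = (45/100)·(19 + 1) = 9.
r is an integer, so P45 is the value at rank 9: 2142.

2142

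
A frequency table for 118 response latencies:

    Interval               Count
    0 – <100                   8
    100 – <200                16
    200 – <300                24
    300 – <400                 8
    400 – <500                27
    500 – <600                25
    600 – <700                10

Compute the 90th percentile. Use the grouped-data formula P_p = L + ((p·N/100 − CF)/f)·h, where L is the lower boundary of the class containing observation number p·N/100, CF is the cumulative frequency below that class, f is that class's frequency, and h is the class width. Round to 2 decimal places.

N = 118; target position k = 90/100 · 118 = 106.2.
Cumulative frequencies: 8, 24, 48, 56, 83, 108, 118.
Observation 106.2 falls in the class 500 – <600.
L = 500, CF = 83, f = 25, h = 100.
P90 = 500 + ((106.2 − 83)/25)·100 = 500 + 92.8 = 592.8.

592.80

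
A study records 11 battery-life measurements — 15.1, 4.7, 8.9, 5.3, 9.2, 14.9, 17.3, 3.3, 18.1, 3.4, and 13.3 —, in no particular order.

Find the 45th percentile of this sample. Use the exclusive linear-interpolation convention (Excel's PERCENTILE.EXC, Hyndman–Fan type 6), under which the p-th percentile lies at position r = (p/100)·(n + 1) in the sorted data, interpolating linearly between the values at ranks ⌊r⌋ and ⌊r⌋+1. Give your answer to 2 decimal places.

Sorted: 3.3, 3.4, 4.7, 5.3, 8.9, 9.2, 13.3, 14.9, 15.1, 17.3, 18.1.
n = 11.
r = (45/100)·(11 + 1) = 5.4.
Rank 5 is 8.9 and rank 6 is 9.2.
Interpolate: 8.9 + 0.4·(9.2 − 8.9) = 8.9 + 0.4·0.3 = 9.02.

9.02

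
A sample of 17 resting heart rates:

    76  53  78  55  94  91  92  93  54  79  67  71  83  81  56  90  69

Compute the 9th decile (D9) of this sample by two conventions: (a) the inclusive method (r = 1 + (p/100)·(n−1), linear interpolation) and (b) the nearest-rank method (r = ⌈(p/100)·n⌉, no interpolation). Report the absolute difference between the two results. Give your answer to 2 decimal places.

Sorted: 53, 54, 55, 56, 67, 69, 71, 76, 78, 79, 81, 83, 90, 91, 92, 93, 94.
n = 17.
(a) r = 15.4; between ranks 15 (92) and 16 (93): 92.4.
(b) the nearest-rank method: rank 16 → 93.
|92.4 − 93| = 0.6.

0.60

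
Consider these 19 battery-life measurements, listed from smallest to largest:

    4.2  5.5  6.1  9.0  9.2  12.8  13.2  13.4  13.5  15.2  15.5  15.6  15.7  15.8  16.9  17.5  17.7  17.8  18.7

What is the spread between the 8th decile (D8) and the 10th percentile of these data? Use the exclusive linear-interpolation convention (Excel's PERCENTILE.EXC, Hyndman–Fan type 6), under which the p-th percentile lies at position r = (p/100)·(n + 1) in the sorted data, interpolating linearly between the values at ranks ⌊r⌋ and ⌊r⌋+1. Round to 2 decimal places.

12.00

n = 19.
P10: r = 2 (integer) → 5.5.
P80: r = 16 (integer) → 17.5.
Difference: 17.5 − 5.5 = 12.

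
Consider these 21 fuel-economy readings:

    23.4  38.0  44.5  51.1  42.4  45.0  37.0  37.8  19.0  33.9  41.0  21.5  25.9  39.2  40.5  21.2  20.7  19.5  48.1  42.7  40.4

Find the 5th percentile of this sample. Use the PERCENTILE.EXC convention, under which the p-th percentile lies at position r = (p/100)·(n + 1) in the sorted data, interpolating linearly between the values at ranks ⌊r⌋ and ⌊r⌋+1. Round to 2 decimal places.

Sorted: 19.0, 19.5, 20.7, 21.2, 21.5, 23.4, 25.9, 33.9, 37.0, 37.8, 38.0, 39.2, 40.4, 40.5, 41.0, 42.4, 42.7, 44.5, 45.0, 48.1, 51.1.
n = 21.
r = (5/100)·(21 + 1) = 1.1.
Rank 1 is 19.0 and rank 2 is 19.5.
Interpolate: 19.0 + 0.1·(19.5 − 19.0) = 19.0 + 0.1·0.5 = 19.05.

19.05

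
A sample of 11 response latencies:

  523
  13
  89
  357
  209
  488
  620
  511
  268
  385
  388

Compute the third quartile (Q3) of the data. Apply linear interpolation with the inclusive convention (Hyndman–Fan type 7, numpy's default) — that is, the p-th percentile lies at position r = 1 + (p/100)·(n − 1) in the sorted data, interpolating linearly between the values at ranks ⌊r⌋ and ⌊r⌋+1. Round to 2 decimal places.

499.50

Sorted: 13, 89, 209, 268, 357, 385, 388, 488, 511, 523, 620.
n = 11.
r = 1 + (75/100)·(11 − 1) = 1 + 7.5 = 8.5.
Rank 8 is 488 and rank 9 is 511.
Interpolate: 488 + 0.5·(511 − 488) = 488 + 0.5·23 = 499.5.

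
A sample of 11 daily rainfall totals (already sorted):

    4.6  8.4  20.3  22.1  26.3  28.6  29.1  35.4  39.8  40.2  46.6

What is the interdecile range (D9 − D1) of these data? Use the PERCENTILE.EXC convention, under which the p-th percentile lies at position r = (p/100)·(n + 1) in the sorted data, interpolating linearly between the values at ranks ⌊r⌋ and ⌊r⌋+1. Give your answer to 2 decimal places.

n = 11.
P10: r = 1.2; ranks 1–2 are 4.6, 8.4; interpolating gives 5.36.
P90: r = 10.8; ranks 10–11 are 40.2, 46.6; interpolating gives 45.32.
Difference: 45.32 − 5.36 = 39.96.

39.96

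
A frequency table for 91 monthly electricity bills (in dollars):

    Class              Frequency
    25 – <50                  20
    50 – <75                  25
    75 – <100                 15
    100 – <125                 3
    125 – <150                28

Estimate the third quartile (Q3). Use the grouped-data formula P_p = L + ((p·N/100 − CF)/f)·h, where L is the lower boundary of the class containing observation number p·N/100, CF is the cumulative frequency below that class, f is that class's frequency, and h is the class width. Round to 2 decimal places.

N = 91; target position k = 75/100 · 91 = 68.25.
Cumulative frequencies: 20, 45, 60, 63, 91.
Observation 68.25 falls in the class 125 – <150.
L = 125, CF = 63, f = 28, h = 25.
P75 = 125 + ((68.25 − 63)/28)·25 = 125 + 4.6875 = 129.688.

129.69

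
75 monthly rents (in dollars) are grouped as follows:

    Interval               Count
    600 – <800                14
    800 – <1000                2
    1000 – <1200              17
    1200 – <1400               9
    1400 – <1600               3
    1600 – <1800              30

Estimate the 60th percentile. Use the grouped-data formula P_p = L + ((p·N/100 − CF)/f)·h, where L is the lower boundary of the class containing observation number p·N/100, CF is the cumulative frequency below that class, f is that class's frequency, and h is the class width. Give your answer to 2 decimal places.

1600.00

N = 75; target position k = 60/100 · 75 = 45.
Cumulative frequencies: 14, 16, 33, 42, 45, 75.
Observation 45 falls in the class 1400 – <1600.
L = 1400, CF = 42, f = 3, h = 200.
P60 = 1400 + ((45 − 42)/3)·200 = 1400 + 200 = 1600.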